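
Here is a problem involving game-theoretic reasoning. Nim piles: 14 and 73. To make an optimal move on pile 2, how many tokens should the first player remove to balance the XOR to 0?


Piles: 14 and 73
Current XOR: 14 XOR 73 = 71 (non-zero, so this is an N-position).
To make the XOR zero, we need to find a move that balances the piles.
For pile 2 (size 73): target = 73 XOR 71 = 14
We reduce pile 2 from 73 to 14.
Tokens removed: 73 - 14 = 59
Verification: 14 XOR 14 = 0

59


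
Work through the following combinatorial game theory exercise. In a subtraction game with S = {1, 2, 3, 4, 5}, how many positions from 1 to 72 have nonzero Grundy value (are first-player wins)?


Subtraction set S = {1, 2, 3, 4, 5}, so G(n) = n mod 6.
G(n) = 0 when n is a multiple of 6.
Multiples of 6 in [1, 72]: 12
N-positions (nonzero Grundy) = 72 - 12 = 60

60


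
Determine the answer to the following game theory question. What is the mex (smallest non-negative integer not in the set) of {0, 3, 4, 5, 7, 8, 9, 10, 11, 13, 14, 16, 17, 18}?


Set = {0, 3, 4, 5, 7, 8, 9, 10, 11, 13, 14, 16, 17, 18}
0 is in the set.
1 is NOT in the set. This is the mex.
mex = 1

1


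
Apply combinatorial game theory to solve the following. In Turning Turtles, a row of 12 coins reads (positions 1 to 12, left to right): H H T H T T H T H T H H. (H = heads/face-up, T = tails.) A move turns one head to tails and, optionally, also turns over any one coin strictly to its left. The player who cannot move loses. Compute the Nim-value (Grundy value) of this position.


Coins: H H T H T T H T H T H H
Key fact: a single head at position k behaves exactly like a Nim heap of size k (turning it to T and optionally flipping a coin at j < k corresponds to moving the heap from k to j, or to 0), and heads combine as a disjunctive sum (two heads at the same place would cancel, matching j XOR j = 0). So the Nim-value is the XOR of the 1-indexed positions of the heads.
Face-up positions (1-indexed): [1, 2, 4, 7, 9, 11, 12]
XOR 0 with 1: 0 XOR 1 = 1
XOR 1 with 2: 1 XOR 2 = 3
XOR 3 with 4: 3 XOR 4 = 7
XOR 7 with 7: 7 XOR 7 = 0
XOR 0 with 9: 0 XOR 9 = 9
XOR 9 with 11: 9 XOR 11 = 2
XOR 2 with 12: 2 XOR 12 = 14
Nim-value = 14

14


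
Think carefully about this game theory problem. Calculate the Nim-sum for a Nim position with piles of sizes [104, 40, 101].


We need the XOR (exclusive or) of all pile sizes.
After XOR-ing pile 1 (size 104): 0 XOR 104 = 104
After XOR-ing pile 2 (size 40): 104 XOR 40 = 64
After XOR-ing pile 3 (size 101): 64 XOR 101 = 37
The Nim-value of this position is 37.

37


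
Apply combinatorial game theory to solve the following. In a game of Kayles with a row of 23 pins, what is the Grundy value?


Kayles: a move removes 1 or 2 adjacent pins from a contiguous row.
Removing pins from a row of k leaves two independent rows (a, b) with a + b = k - 1 (one pin) or a + b = k - 2 (two pins); an end removal gives a = 0.
By Sprague-Grundy, G(k) = mex{ G(a) XOR G(b) } over all these splits. G(0) = 0.
G(1): splits (0,0):0^0=0 -> mex({0}) = 1
G(2): splits (0,1):0^1=1 (0,0):0^0=0 -> mex({0, 1}) = 2
G(3): splits (0,2):0^2=2 (1,1):1^1=0 (0,1):0^1=1 -> mex({0, 1, 2}) = 3
G(4): splits (0,3):0^3=3 (1,2):1^2=3 (0,2):0^2=2 (1,1):1^1=0 -> mex({0, 2, 3}) = 1
G(5): splits (0,4):0^1=1 (1,3):1^3=2 (2,2):2^2=0 (0,3):0^3=3 (1,2):1^2=3 -> mex({0, 1, 2, 3}) = 4
G(6) = mex({0, 1, 2, 4}) = 3
G(7) = mex({0, 1, 3, 4, 5}) = 2
G(8) = mex({0, 2, 3, 5, 6}) = 1
G(9) = mex({0, 1, 2, 3, 6, 7}) = 4
G(10) = mex({0, 1, 3, 4, 5, 7}) = 2
G(11) = mex({0, 1, 2, 3, 4, 5}) = 6
G(12) = mex({0, 1, 2, 3, 5, 6, 7}) = 4
G(13) = mex({0, 2, 3, 4, 6, 7}) = 1
G(14) = mex({0, 1, 4, 5, 6, 7}) = 2
G(15) = mex({0, 1, 2, 3, 4, 5, 6}) = 7
G(16) = mex({0, 2, 3, 5, 6, 7}) = 1
G(17) = mex({0, 1, 2, 3, 5, 6, 7}) = 4
G(18) = mex({0, 1, 2, 4, 5, 6}) = 3
G(19) = mex({0, 1, 3, 4, 5, 7}) = 2
G(20) = mex({0, 2, 3, 4, 5, 6, 7}) = 1
G(21) = mex({0, 1, 2, 3, 5, 6, 7}) = 4
G(22) = mex({0, 1, 2, 3, 4, 5, 7}) = 6
G(23) = mex({0, 1, 2, 3, 4, 5, 6}) = 7
Therefore G(23) = 7.

7


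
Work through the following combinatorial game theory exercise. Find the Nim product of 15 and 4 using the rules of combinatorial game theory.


Nim multiplication is bilinear over XOR: (u XOR v) * w = (u*w) XOR (v*w).
So we split each operand into its bit components and XOR the pairwise Nim products.
15 = 1 + 2 + 4 + 8 (as XOR of powers of 2).
4 = 4 (as XOR of powers of 2).
Using the standard Nim-product table on single bits:
  2*2 = 3,   2*4 = 8,   2*8 = 12,
  4*4 = 6,   4*8 = 11,  8*8 = 13,
and  1*x = x (identity), k*l = l*k (commutative).
Pairwise Nim products:
  1 * 4 = 4
  2 * 4 = 8
  4 * 4 = 6
  8 * 4 = 11
XOR them: 4 XOR 8 XOR 6 XOR 11 = 1.
Result: 15 * 4 = 1 (in Nim).

1


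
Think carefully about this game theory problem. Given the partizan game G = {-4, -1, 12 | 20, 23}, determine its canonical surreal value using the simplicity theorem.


Left options: {-4, -1, 12}, max = 12
Right options: {20, 23}, min = 20
All options are numbers and max(Left) < min(Right), so by the simplicity theorem the value is the simplest (earliest-born) number strictly between 12 and 20.
Integers 13 through 19 all lie strictly between 12 and 20.
Among integers, the simplest (lowest birthday = smallest |n|; 0 is born on day 0, +-n on day n) is 13.
No non-integer in the interval can be simpler: if x is a non-integer in the interval, then floor(x) or ceil(x) also lies in the interval (the interval contains an integer), and both are proper prefixes of x's sign expansion, i.e. born earlier. So the game value is 13.
Game value = 13

13


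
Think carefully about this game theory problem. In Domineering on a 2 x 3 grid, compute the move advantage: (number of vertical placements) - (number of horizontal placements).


Board is 2 x 3 (rows x cols).
Left (vertical) placements: (rows-1) * cols = 1 * 3 = 3
Right (horizontal) placements: rows * (cols-1) = 2 * 2 = 4
Advantage = Left - Right = 3 - 4 = -1

-1


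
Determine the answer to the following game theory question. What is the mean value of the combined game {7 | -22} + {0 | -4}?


G1 = {7 | -22}, G2 = {0 | -4}
Each is a switch {a | b} with numbers a > b; its mean value is (a + b)/2, and mean value is additive over game sums: m(G1 + G2) = m(G1) + m(G2).
Mean of G1 = (7 + (-22))/2 = -15/2 = -15/2
Mean of G2 = (0 + (-4))/2 = -4/2 = -2
Mean of G1 + G2 = -15/2 + -2 = -19/2

-19/2


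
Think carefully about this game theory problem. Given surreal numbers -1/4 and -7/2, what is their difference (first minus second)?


x = -1/4, y = -7/2
Converting to common denominator: 4
x = -1/4, y = -14/4
x - y = -1/4 - -7/2 = 13/4

13/4


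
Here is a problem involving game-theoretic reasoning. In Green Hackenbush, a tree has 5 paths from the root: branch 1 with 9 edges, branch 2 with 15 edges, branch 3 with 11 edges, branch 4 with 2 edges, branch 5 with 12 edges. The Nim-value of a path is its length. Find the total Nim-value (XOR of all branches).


The tree has 5 branches from the ground vertex.
In Green Hackenbush, the Nim-value of a simple path of length k is k.
Branch 1: length 9, Nim-value = 9
Branch 2: length 15, Nim-value = 15
Branch 3: length 11, Nim-value = 11
Branch 4: length 2, Nim-value = 2
Branch 5: length 12, Nim-value = 12
Total Nim-value = XOR of all branch values:
0 XOR 9 = 9
9 XOR 15 = 6
6 XOR 11 = 13
13 XOR 2 = 15
15 XOR 12 = 3
Nim-value of the tree = 3

3


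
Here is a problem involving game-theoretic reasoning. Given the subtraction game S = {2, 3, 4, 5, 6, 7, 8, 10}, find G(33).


The subtraction set is S = {2, 3, 4, 5, 6, 7, 8, 10}.
G(k) = mex{ G(k - s) : s in S, s <= k }. We compute iteratively: G(0) = 0.
G(1) = mex({}) = 0
G(2) = mex({0}) = 1
G(3) = mex({0}) = 1
G(4) = mex({0, 1}) = 2
G(5) = mex({0, 1}) = 2
G(6) = mex({0, 1, 2}) = 3
G(7) = mex({0, 1, 2}) = 3
G(8) = mex({0, 1, 2, 3}) = 4
G(9) = mex({0, 1, 2, 3}) = 4
G(10) = mex({0, 1, 2, 3, 4}) = 5
G(11) = mex({0, 1, 2, 3, 4}) = 5
G(12) = mex({1, 2, 3, 4, 5}) = 0
G(13) = mex({1, 2, 3, 4, 5}) = 0
G(14) = mex({0, 2, 3, 4, 5}) = 1
G(15) = mex({0, 2, 3, 4, 5}) = 1
G(16) = mex({0, 1, 3, 4, 5}) = 2
G(17) = mex({0, 1, 3, 4, 5}) = 2
G(18) = mex({0, 1, 2, 4, 5}) = 3
G(19) = mex({0, 1, 2, 4, 5}) = 3
G(20) = mex({0, 1, 2, 3, 5}) = 4
G(21) = mex({0, 1, 2, 3, 5}) = 4
Observe that G(12)..G(21) = 0, 0, 1, 1, 2, 2, 3, 3, 4, 4 repeats G(0)..G(9) = 0, 0, 1, 1, 2, 2, 3, 3, 4, 4.
For k >= max(S) = 10, G(k) is determined by the previous 10 values G(k-10)..G(k-1); a window of 10 consecutive values has recurred shifted by 12, so by induction G(k + 12) = G(k) for all k >= 0: the sequence is periodic from the start with period 12.
One period: G(0..11) = 0, 0, 1, 1, 2, 2, 3, 3, 4, 4, 5, 5.
33 mod 12 = 9, so G(33) = G(9) = 4.

4


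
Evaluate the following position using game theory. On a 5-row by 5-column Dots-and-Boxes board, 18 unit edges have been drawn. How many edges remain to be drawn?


Grid: 5 x 5 boxes, i.e. 6 rows and 6 columns of dots.
Horizontal edges: (rows + 1) * cols = 6 * 5 = 30
Vertical edges: rows * (cols + 1) = 5 * 6 = 30
Total edges: 30 + 30 = 60
Edges drawn: 18
Remaining: 60 - 18 = 42

42


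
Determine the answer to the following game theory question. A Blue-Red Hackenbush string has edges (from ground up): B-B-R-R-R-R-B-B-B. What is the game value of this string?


Edges (from ground): B-B-R-R-R-R-B-B-B
By Berlekamp's sign-expansion rule, a Blue-Red Hackenbush stalk has the value of the surreal number whose sign sequence is the edge sequence with B -> + and R -> -.
Sign sequence: ++----+++
Trace the sign expansion in the surreal number tree, starting from 0:
Edge 1: B (sign +) -> bounds (0, +inf), value = 1
Edge 2: B (sign +) -> bounds (1, +inf), value = 2
Edge 3: R (sign -) -> bounds (1, 2), value = 3/2
Edge 4: R (sign -) -> bounds (1, 3/2), value = 5/4
Edge 5: R (sign -) -> bounds (1, 5/4), value = 9/8
Edge 6: R (sign -) -> bounds (1, 9/8), value = 17/16
Edge 7: B (sign +) -> bounds (17/16, 9/8), value = 35/32
Edge 8: B (sign +) -> bounds (35/32, 9/8), value = 71/64
Edge 9: B (sign +) -> bounds (71/64, 9/8), value = 143/128
Game value = 143/128

143/128


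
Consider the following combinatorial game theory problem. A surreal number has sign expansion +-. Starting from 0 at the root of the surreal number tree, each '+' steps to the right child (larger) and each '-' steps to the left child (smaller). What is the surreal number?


Sign expansion: +-
Rule: track bounds (lo, hi), initially (-inf, +inf). On '+', the current value becomes lo and we move to the simplest number in (value, hi): value + 1 if hi = +inf, otherwise the midpoint (value + hi)/2. On '-', the current value becomes hi and we move to value - 1 if lo = -inf, otherwise the midpoint (lo + value)/2.
Start at 0.
Step 1: sign = +, move right. Bounds: (0, +inf). Value = 1
Step 2: sign = -, move left. Bounds: (0, 1). Value = 1/2
The surreal number with sign expansion +- is 1/2.

1/2


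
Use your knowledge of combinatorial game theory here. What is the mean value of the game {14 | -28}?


Game = {14 | -28}, a switch {a | b} with numbers a > b.
Its thermograph has left wall a - t and right wall b + t, which meet at t = (a - b)/2, where both equal (a + b)/2. So the mast (mean value) is at (a + b)/2.
Mean = (14 + (-28))/2 = -14/2 = -7

-7


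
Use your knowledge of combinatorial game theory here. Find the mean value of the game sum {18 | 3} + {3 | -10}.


G1 = {18 | 3}, G2 = {3 | -10}
Each is a switch {a | b} with numbers a > b; its mean value is (a + b)/2, and mean value is additive over game sums: m(G1 + G2) = m(G1) + m(G2).
Mean of G1 = (18 + (3))/2 = 21/2 = 21/2
Mean of G2 = (3 + (-10))/2 = -7/2 = -7/2
Mean of G1 + G2 = 21/2 + -7/2 = 7

7


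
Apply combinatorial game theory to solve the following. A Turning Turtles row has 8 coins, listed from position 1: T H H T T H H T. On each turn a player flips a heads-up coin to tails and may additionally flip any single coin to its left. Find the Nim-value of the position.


Coins: T H H T T H H T
Key fact: a single head at position k behaves exactly like a Nim heap of size k (turning it to T and optionally flipping a coin at j < k corresponds to moving the heap from k to j, or to 0), and heads combine as a disjunctive sum (two heads at the same place would cancel, matching j XOR j = 0). So the Nim-value is the XOR of the 1-indexed positions of the heads.
Face-up positions (1-indexed): [2, 3, 6, 7]
XOR 0 with 2: 0 XOR 2 = 2
XOR 2 with 3: 2 XOR 3 = 1
XOR 1 with 6: 1 XOR 6 = 7
XOR 7 with 7: 7 XOR 7 = 0
Nim-value = 0

0


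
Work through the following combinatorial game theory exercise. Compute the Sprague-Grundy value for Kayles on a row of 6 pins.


Kayles: a move removes 1 or 2 adjacent pins from a contiguous row.
Removing pins from a row of k leaves two independent rows (a, b) with a + b = k - 1 (one pin) or a + b = k - 2 (two pins); an end removal gives a = 0.
By Sprague-Grundy, G(k) = mex{ G(a) XOR G(b) } over all these splits. G(0) = 0.
G(1): splits (0,0):0^0=0 -> mex({0}) = 1
G(2): splits (0,1):0^1=1 (0,0):0^0=0 -> mex({0, 1}) = 2
G(3): splits (0,2):0^2=2 (1,1):1^1=0 (0,1):0^1=1 -> mex({0, 1, 2}) = 3
G(4): splits (0,3):0^3=3 (1,2):1^2=3 (0,2):0^2=2 (1,1):1^1=0 -> mex({0, 2, 3}) = 1
G(5): splits (0,4):0^1=1 (1,3):1^3=2 (2,2):2^2=0 (0,3):0^3=3 (1,2):1^2=3 -> mex({0, 1, 2, 3}) = 4
G(6) = mex({0, 1, 2, 4}) = 3
Therefore G(6) = 3.

3


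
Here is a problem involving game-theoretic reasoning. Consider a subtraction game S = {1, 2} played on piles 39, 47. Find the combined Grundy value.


Subtraction set: {1, 2}
For this subtraction set, G(n) = n mod 3 (period = max + 1 = 3).
Pile 1 (size 39): G(39) = 39 mod 3 = 0
Pile 2 (size 47): G(47) = 47 mod 3 = 2
Total Grundy value = XOR of all: 0 XOR 2 = 2

2


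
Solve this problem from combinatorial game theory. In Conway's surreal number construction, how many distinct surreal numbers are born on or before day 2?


Day 0: {|} = 0 is born. Count = 1.
Day n: the number of surreal numbers born by day n is 2^(n+1) - 1.
By day 0: 2^1 - 1 = 1
By day 1: 2^2 - 1 = 3
By day 2: 2^3 - 1 = 7
By day 2: 7 surreal numbers.

7


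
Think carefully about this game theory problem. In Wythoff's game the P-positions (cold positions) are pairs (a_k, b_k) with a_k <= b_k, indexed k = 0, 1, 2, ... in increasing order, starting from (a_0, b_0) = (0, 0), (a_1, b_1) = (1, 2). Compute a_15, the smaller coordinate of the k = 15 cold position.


By Wythoff's theorem, a_k = floor(k * phi) and b_k = floor(k * phi^2) = a_k + k, where phi = (1 + sqrt(5))/2 is the golden ratio.
phi = (1 + sqrt(5))/2 = 1.618034
k = 15
k * phi = 15 * 1.618034 = 24.270510
a_15 = floor(k * phi) = 24

24


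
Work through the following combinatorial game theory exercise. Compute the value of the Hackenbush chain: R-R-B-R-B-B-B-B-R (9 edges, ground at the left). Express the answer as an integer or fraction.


Edges (from ground): R-R-B-R-B-B-B-B-R
By Berlekamp's sign-expansion rule, a Blue-Red Hackenbush stalk has the value of the surreal number whose sign sequence is the edge sequence with B -> + and R -> -.
Sign sequence: --+-++++-
Trace the sign expansion in the surreal number tree, starting from 0:
Edge 1: R (sign -) -> bounds (-inf, 0), value = -1
Edge 2: R (sign -) -> bounds (-inf, -1), value = -2
Edge 3: B (sign +) -> bounds (-2, -1), value = -3/2
Edge 4: R (sign -) -> bounds (-2, -3/2), value = -7/4
Edge 5: B (sign +) -> bounds (-7/4, -3/2), value = -13/8
Edge 6: B (sign +) -> bounds (-13/8, -3/2), value = -25/16
Edge 7: B (sign +) -> bounds (-25/16, -3/2), value = -49/32
Edge 8: B (sign +) -> bounds (-49/32, -3/2), value = -97/64
Edge 9: R (sign -) -> bounds (-49/32, -97/64), value = -195/128
Game value = -195/128

-195/128


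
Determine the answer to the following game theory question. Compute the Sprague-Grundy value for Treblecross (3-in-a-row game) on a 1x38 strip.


Treblecross: place X on empty cells; 3-in-a-row wins.
Playing within two cells of an existing X lets the opponent win at once, so sensible play treats the cells i-2..i+2 around each X as dead. The player left with no safe cell loses, so this is a normal-play take-away game on strips of safe cells.
Placing X at cell i (0-indexed) of a strip of k safe cells leaves independent strips of sizes max(0, i-2) and max(0, k-i-3). Hence G(k) = mex{ G(max(0,i-2)) XOR G(max(0,k-i-3)) : 0 <= i < k }, with G(0) = 0.
G(1): splits (0,0):0^0=0 -> mex({0}) = 1
G(2): splits (0,0):0^0=0 -> mex({0}) = 1
G(3): splits (0,0):0^0=0 -> mex({0}) = 1
G(4): splits (0,1):0^1=1 (0,0):0^0=0 -> mex({0, 1}) = 2
G(5): splits (0,2):0^1=1 (0,1):0^1=1 (0,0):0^0=0 -> mex({0, 1}) = 2
G(6) = mex({1}) = 0
G(7) = mex({0, 1, 2}) = 3
G(8) = mex({0, 1, 2}) = 3
G(9) = mex({0, 2}) = 1
G(10) = mex({0, 2, 3}) = 1
G(11) = mex({0, 3}) = 1
G(12) = mex({1, 3}) = 0
G(13) = mex({0, 1, 2, 3}) = 4
G(14) = mex({0, 1, 2}) = 3
G(15) = mex({0, 1, 2}) = 3
G(16) = mex({0, 1, 2, 4}) = 3
G(17) = mex({0, 1, 3, 4}) = 2
G(18) = mex({0, 1, 3, 4}) = 2
G(19) = mex({0, 1, 3, 5}) = 2
G(20) = mex({0, 1, 2, 3, 5}) = 4
G(21) = mex({0, 1, 2, 3, 5}) = 4
G(22) = mex({1, 2, 6}) = 0
G(23) = mex({0, 1, 2, 3, 4, 6}) = 5
G(24) = mex({0, 1, 2, 3, 4}) = 5
G(25) = mex({0, 1, 3, 4, 7}) = 2
G(26) = mex({0, 1, 3, 4, 5, 7}) = 2
G(27) = mex({0, 1, 3, 5}) = 2
G(28) = mex({0, 1, 2, 5}) = 3
G(29) = mex({0, 1, 2, 4, 5, 6}) = 3
G(30) = mex({1, 2, 4, 6}) = 0
G(31) = mex({0, 1, 2, 3, 4, 6}) = 5
G(32) = mex({1, 2, 3, 4, 7}) = 0
G(33) = mex({0, 3, 7}) = 1
G(34) = mex({0, 2, 3, 5, 7}) = 1
G(35) = mex({0, 2, 3, 5, 6}) = 1
G(36) = mex({0, 1, 2, 5, 6}) = 3
G(37) = mex({0, 1, 2, 4, 5, 6}) = 3
G(38) = mex({0, 1, 2, 4}) = 3
Therefore G(38) = 3.

3


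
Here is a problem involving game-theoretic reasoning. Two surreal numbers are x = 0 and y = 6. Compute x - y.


x = 0, y = 6
x - y = 0 - 6 = -6

-6


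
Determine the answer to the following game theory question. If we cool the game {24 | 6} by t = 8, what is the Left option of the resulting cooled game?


Original game: {24 | 6} (a switch {a | b} with a > b).
Cooling by t (for t below the temperature (a - b)/2 = 9) taxes each move by t: {a | b} cooled by t is {a - t | b + t}.
Cooling amount: t = 8
Cooled Left option: 24 - 8 = 16
Cooled Right option: 6 + 8 = 14
Cooled game: {16 | 14}
Left option = 16

16


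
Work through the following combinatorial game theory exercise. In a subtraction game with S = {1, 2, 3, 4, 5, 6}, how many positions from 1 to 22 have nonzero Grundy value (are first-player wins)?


Subtraction set S = {1, 2, 3, 4, 5, 6}, so G(n) = n mod 7.
G(n) = 0 when n is a multiple of 7.
Multiples of 7 in [1, 22]: 3
N-positions (nonzero Grundy) = 22 - 3 = 19

19


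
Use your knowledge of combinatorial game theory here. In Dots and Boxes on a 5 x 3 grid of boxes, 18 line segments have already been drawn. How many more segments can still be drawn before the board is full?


Grid: 5 x 3 boxes, i.e. 6 rows and 4 columns of dots.
Horizontal edges: (rows + 1) * cols = 6 * 3 = 18
Vertical edges: rows * (cols + 1) = 5 * 4 = 20
Total edges: 18 + 20 = 38
Edges drawn: 18
Remaining: 38 - 18 = 20

20


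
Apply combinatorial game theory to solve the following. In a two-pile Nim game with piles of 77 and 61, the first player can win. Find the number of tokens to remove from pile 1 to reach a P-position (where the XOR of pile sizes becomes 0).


Piles: 77 and 61
Current XOR: 77 XOR 61 = 112 (non-zero, so this is an N-position).
To make the XOR zero, we need to find a move that balances the piles.
For pile 1 (size 77): target = 77 XOR 112 = 61
We reduce pile 1 from 77 to 61.
Tokens removed: 77 - 61 = 16
Verification: 61 XOR 61 = 0

16


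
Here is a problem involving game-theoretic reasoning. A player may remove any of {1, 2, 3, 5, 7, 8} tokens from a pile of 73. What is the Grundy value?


The subtraction set is S = {1, 2, 3, 5, 7, 8}.
G(k) = mex{ G(k - s) : s in S, s <= k }. We compute iteratively: G(0) = 0.
G(1) = mex({0}) = 1
G(2) = mex({0, 1}) = 2
G(3) = mex({0, 1, 2}) = 3
G(4) = mex({1, 2, 3}) = 0
G(5) = mex({0, 2, 3}) = 1
G(6) = mex({0, 1, 3}) = 2
G(7) = mex({0, 1, 2}) = 3
G(8) = mex({0, 1, 2, 3}) = 4
G(9) = mex({0, 1, 2, 3, 4}) = 5
G(10) = mex({1, 2, 3, 4, 5}) = 0
G(11) = mex({0, 2, 3, 4, 5}) = 1
G(12) = mex({0, 1, 3, 5}) = 2
G(13) = mex({0, 1, 2, 4}) = 3
G(14) = mex({1, 2, 3, 5}) = 0
G(15) = mex({0, 2, 3, 4}) = 1
G(16) = mex({0, 1, 3, 4, 5}) = 2
G(17) = mex({0, 1, 2, 5}) = 3
Observe that G(10)..G(17) = 0, 1, 2, 3, 0, 1, 2, 3 repeats G(0)..G(7) = 0, 1, 2, 3, 0, 1, 2, 3.
For k >= max(S) = 8, G(k) is determined by the previous 8 values G(k-8)..G(k-1); a window of 8 consecutive values has recurred shifted by 10, so by induction G(k + 10) = G(k) for all k >= 0: the sequence is periodic from the start with period 10.
One period: G(0..9) = 0, 1, 2, 3, 0, 1, 2, 3, 4, 5.
73 mod 10 = 3, so G(73) = G(3) = 3.

3


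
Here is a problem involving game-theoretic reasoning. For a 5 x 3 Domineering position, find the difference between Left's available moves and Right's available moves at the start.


Board is 5 x 3 (rows x cols).
Left (vertical) placements: (rows-1) * cols = 4 * 3 = 12
Right (horizontal) placements: rows * (cols-1) = 5 * 2 = 10
Advantage = Left - Right = 12 - 10 = 2

2


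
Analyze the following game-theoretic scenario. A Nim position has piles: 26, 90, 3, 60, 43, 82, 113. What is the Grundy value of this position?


We need the XOR (exclusive or) of all pile sizes.
After XOR-ing pile 1 (size 26): 0 XOR 26 = 26
After XOR-ing pile 2 (size 90): 26 XOR 90 = 64
After XOR-ing pile 3 (size 3): 64 XOR 3 = 67
After XOR-ing pile 4 (size 60): 67 XOR 60 = 127
After XOR-ing pile 5 (size 43): 127 XOR 43 = 84
After XOR-ing pile 6 (size 82): 84 XOR 82 = 6
After XOR-ing pile 7 (size 113): 6 XOR 113 = 119
The Nim-value of this position is 119.

119


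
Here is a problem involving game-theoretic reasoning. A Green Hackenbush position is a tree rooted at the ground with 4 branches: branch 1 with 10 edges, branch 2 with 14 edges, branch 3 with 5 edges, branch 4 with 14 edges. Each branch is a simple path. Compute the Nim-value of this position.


The tree has 4 branches from the ground vertex.
In Green Hackenbush, the Nim-value of a simple path of length k is k.
Branch 1: length 10, Nim-value = 10
Branch 2: length 14, Nim-value = 14
Branch 3: length 5, Nim-value = 5
Branch 4: length 14, Nim-value = 14
Total Nim-value = XOR of all branch values:
0 XOR 10 = 10
10 XOR 14 = 4
4 XOR 5 = 1
1 XOR 14 = 15
Nim-value of the tree = 15

15


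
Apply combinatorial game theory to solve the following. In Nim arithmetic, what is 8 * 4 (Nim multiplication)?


Nim multiplication is bilinear over XOR: (u XOR v) * w = (u*w) XOR (v*w).
So we split each operand into its bit components and XOR the pairwise Nim products.
8 = 8 (as XOR of powers of 2).
4 = 4 (as XOR of powers of 2).
Using the standard Nim-product table on single bits:
  2*2 = 3,   2*4 = 8,   2*8 = 12,
  4*4 = 6,   4*8 = 11,  8*8 = 13,
and  1*x = x (identity), k*l = l*k (commutative).
Pairwise Nim products:
  8 * 4 = 11
XOR them: 11 = 11.
Result: 8 * 4 = 11 (in Nim).

11


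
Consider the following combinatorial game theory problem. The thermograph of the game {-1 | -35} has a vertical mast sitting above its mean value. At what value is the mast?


Game = {-1 | -35}, a switch {a | b} with numbers a > b.
Its thermograph has left wall a - t and right wall b + t, which meet at t = (a - b)/2, where both equal (a + b)/2. So the mast (mean value) is at (a + b)/2.
Mean = (-1 + (-35))/2 = -36/2 = -18

-18


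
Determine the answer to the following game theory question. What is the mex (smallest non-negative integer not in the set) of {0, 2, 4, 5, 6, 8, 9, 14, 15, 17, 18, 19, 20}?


Set = {0, 2, 4, 5, 6, 8, 9, 14, 15, 17, 18, 19, 20}
0 is in the set.
1 is NOT in the set. This is the mex.
mex = 1

1


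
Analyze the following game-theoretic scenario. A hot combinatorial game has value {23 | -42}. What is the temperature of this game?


The game is {23 | -42}, a switch {a | b} with numbers a > b.
Cooling {a | b} by t gives {a - t | b + t}, which stops being hot when a - t = b + t, i.e. at t = (a - b)/2. So the temperature of a switch is (a - b)/2.
Temperature = (Left option - Right option) / 2
= (23 - (-42)) / 2
= 65 / 2
= 65/2

65/2


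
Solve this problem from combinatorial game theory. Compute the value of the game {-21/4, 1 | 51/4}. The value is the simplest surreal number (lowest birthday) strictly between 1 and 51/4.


Left options: {-21/4, 1}, max = 1
Right options: {51/4}, min = 51/4
All options are numbers and max(Left) < min(Right), so by the simplicity theorem the value is the simplest (earliest-born) number strictly between 1 and 51/4.
Integers 2 through 12 all lie strictly between 1 and 51/4.
Among integers, the simplest (lowest birthday = smallest |n|; 0 is born on day 0, +-n on day n) is 2.
No non-integer in the interval can be simpler: if x is a non-integer in the interval, then floor(x) or ceil(x) also lies in the interval (the interval contains an integer), and both are proper prefixes of x's sign expansion, i.e. born earlier. So the game value is 2.
Game value = 2

2


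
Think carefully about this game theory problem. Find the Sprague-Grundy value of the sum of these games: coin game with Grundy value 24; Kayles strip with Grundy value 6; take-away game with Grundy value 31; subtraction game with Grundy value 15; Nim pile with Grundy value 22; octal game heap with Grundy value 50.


By the Sprague-Grundy theorem, the Grundy value of a sum of games is the XOR of individual Grundy values.
coin game: Grundy value = 24. Running XOR: 0 XOR 24 = 24
Kayles strip: Grundy value = 6. Running XOR: 24 XOR 6 = 30
take-away game: Grundy value = 31. Running XOR: 30 XOR 31 = 1
subtraction game: Grundy value = 15. Running XOR: 1 XOR 15 = 14
Nim pile: Grundy value = 22. Running XOR: 14 XOR 22 = 24
octal game heap: Grundy value = 50. Running XOR: 24 XOR 50 = 42
The combined Grundy value is 42.

42


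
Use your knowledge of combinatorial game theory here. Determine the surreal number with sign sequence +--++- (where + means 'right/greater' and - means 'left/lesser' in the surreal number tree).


Sign expansion: +--++-
Rule: track bounds (lo, hi), initially (-inf, +inf). On '+', the current value becomes lo and we move to the simplest number in (value, hi): value + 1 if hi = +inf, otherwise the midpoint (value + hi)/2. On '-', the current value becomes hi and we move to value - 1 if lo = -inf, otherwise the midpoint (lo + value)/2.
Start at 0.
Step 1: sign = +, move right. Bounds: (0, +inf). Value = 1
Step 2: sign = -, move left. Bounds: (0, 1). Value = 1/2
Step 3: sign = -, move left. Bounds: (0, 1/2). Value = 1/4
Step 4: sign = +, move right. Bounds: (1/4, 1/2). Value = 3/8
Step 5: sign = +, move right. Bounds: (3/8, 1/2). Value = 7/16
Step 6: sign = -, move left. Bounds: (3/8, 7/16). Value = 13/32
The surreal number with sign expansion +--++- is 13/32.

13/32


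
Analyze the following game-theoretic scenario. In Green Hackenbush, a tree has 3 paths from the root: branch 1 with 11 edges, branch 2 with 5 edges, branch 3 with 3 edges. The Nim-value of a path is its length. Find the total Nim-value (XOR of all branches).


The tree has 3 branches from the ground vertex.
In Green Hackenbush, the Nim-value of a simple path of length k is k.
Branch 1: length 11, Nim-value = 11
Branch 2: length 5, Nim-value = 5
Branch 3: length 3, Nim-value = 3
Total Nim-value = XOR of all branch values:
0 XOR 11 = 11
11 XOR 5 = 14
14 XOR 3 = 13
Nim-value of the tree = 13

13


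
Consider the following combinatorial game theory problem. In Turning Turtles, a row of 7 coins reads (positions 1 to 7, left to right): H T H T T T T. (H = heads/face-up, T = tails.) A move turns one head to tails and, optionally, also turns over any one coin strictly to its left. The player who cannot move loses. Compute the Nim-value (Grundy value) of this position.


Coins: H T H T T T T
Key fact: a single head at position k behaves exactly like a Nim heap of size k (turning it to T and optionally flipping a coin at j < k corresponds to moving the heap from k to j, or to 0), and heads combine as a disjunctive sum (two heads at the same place would cancel, matching j XOR j = 0). So the Nim-value is the XOR of the 1-indexed positions of the heads.
Face-up positions (1-indexed): [1, 3]
XOR 0 with 1: 0 XOR 1 = 1
XOR 1 with 3: 1 XOR 3 = 2
Nim-value = 2

2


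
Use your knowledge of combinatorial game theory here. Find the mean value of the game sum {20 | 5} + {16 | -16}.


G1 = {20 | 5}, G2 = {16 | -16}
Each is a switch {a | b} with numbers a > b; its mean value is (a + b)/2, and mean value is additive over game sums: m(G1 + G2) = m(G1) + m(G2).
Mean of G1 = (20 + (5))/2 = 25/2 = 25/2
Mean of G2 = (16 + (-16))/2 = 0/2 = 0
Mean of G1 + G2 = 25/2 + 0 = 25/2

25/2


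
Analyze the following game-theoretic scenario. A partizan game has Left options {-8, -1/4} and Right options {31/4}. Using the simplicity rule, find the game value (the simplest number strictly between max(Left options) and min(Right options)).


Left options: {-8, -1/4}, max = -1/4
Right options: {31/4}, min = 31/4
All options are numbers and max(Left) < min(Right), so by the simplicity theorem the value is the simplest (earliest-born) number strictly between -1/4 and 31/4.
Integers 0 through 7 all lie strictly between -1/4 and 31/4.
Among integers, the simplest (lowest birthday = smallest |n|; 0 is born on day 0, +-n on day n) is 0.
No non-integer in the interval can be simpler: if x is a non-integer in the interval, then floor(x) or ceil(x) also lies in the interval (the interval contains an integer), and both are proper prefixes of x's sign expansion, i.e. born earlier. So the game value is 0.
Game value = 0

0


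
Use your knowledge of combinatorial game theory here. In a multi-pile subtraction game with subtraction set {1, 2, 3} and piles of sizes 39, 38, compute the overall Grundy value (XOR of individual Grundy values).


Subtraction set: {1, 2, 3}
For this subtraction set, G(n) = n mod 4 (period = max + 1 = 4).
Pile 1 (size 39): G(39) = 39 mod 4 = 3
Pile 2 (size 38): G(38) = 38 mod 4 = 2
Total Grundy value = XOR of all: 3 XOR 2 = 1

1


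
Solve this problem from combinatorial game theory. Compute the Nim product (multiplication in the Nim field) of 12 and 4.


Nim multiplication is bilinear over XOR: (u XOR v) * w = (u*w) XOR (v*w).
So we split each operand into its bit components and XOR the pairwise Nim products.
12 = 4 + 8 (as XOR of powers of 2).
4 = 4 (as XOR of powers of 2).
Using the standard Nim-product table on single bits:
  2*2 = 3,   2*4 = 8,   2*8 = 12,
  4*4 = 6,   4*8 = 11,  8*8 = 13,
and  1*x = x (identity), k*l = l*k (commutative).
Pairwise Nim products:
  4 * 4 = 6
  8 * 4 = 11
XOR them: 6 XOR 11 = 13.
Result: 12 * 4 = 13 (in Nim).

13


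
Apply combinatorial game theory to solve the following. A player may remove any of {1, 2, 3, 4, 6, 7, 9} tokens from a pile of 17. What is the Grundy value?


The subtraction set is S = {1, 2, 3, 4, 6, 7, 9}.
G(k) = mex{ G(k - s) : s in S, s <= k }. We compute iteratively: G(0) = 0.
G(1) = mex({0}) = 1
G(2) = mex({0, 1}) = 2
G(3) = mex({0, 1, 2}) = 3
G(4) = mex({0, 1, 2, 3}) = 4
G(5) = mex({1, 2, 3, 4}) = 0
G(6) = mex({0, 2, 3, 4}) = 1
G(7) = mex({0, 1, 3, 4}) = 2
G(8) = mex({0, 1, 2, 4}) = 3
G(9) = mex({0, 1, 2, 3}) = 4
G(10) = mex({1, 2, 3, 4}) = 0
G(11) = mex({0, 2, 3, 4}) = 1
G(12) = mex({0, 1, 3, 4}) = 2
G(13) = mex({0, 1, 2, 4}) = 3
Observe that G(5)..G(13) = 0, 1, 2, 3, 4, 0, 1, 2, 3 repeats G(0)..G(8) = 0, 1, 2, 3, 4, 0, 1, 2, 3.
For k >= max(S) = 9, G(k) is determined by the previous 9 values G(k-9)..G(k-1); a window of 9 consecutive values has recurred shifted by 5, so by induction G(k + 5) = G(k) for all k >= 0: the sequence is periodic from the start with period 5.
One period: G(0..4) = 0, 1, 2, 3, 4.
17 mod 5 = 2, so G(17) = G(2) = 2.

2


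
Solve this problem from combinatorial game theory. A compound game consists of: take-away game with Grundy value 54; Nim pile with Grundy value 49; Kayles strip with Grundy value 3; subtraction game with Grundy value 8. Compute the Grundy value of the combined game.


By the Sprague-Grundy theorem, the Grundy value of a sum of games is the XOR of individual Grundy values.
take-away game: Grundy value = 54. Running XOR: 0 XOR 54 = 54
Nim pile: Grundy value = 49. Running XOR: 54 XOR 49 = 7
Kayles strip: Grundy value = 3. Running XOR: 7 XOR 3 = 4
subtraction game: Grundy value = 8. Running XOR: 4 XOR 8 = 12
The combined Grundy value is 12.

12


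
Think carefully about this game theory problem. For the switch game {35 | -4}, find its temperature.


The game is {35 | -4}, a switch {a | b} with numbers a > b.
Cooling {a | b} by t gives {a - t | b + t}, which stops being hot when a - t = b + t, i.e. at t = (a - b)/2. So the temperature of a switch is (a - b)/2.
Temperature = (Left option - Right option) / 2
= (35 - (-4)) / 2
= 39 / 2
= 39/2

39/2


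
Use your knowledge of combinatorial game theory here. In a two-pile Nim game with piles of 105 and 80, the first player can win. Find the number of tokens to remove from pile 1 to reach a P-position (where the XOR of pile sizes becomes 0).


Piles: 105 and 80
Current XOR: 105 XOR 80 = 57 (non-zero, so this is an N-position).
To make the XOR zero, we need to find a move that balances the piles.
For pile 1 (size 105): target = 105 XOR 57 = 80
We reduce pile 1 from 105 to 80.
Tokens removed: 105 - 80 = 25
Verification: 80 XOR 80 = 0

25


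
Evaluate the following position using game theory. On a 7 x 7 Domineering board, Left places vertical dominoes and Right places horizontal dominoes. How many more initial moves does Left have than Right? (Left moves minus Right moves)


Board is 7 x 7 (rows x cols).
Left (vertical) placements: (rows-1) * cols = 6 * 7 = 42
Right (horizontal) placements: rows * (cols-1) = 7 * 6 = 42
Advantage = Left - Right = 42 - 42 = 0

0


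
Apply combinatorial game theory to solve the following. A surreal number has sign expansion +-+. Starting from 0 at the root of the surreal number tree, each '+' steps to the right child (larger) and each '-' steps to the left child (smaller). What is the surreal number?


Sign expansion: +-+
Rule: track bounds (lo, hi), initially (-inf, +inf). On '+', the current value becomes lo and we move to the simplest number in (value, hi): value + 1 if hi = +inf, otherwise the midpoint (value + hi)/2. On '-', the current value becomes hi and we move to value - 1 if lo = -inf, otherwise the midpoint (lo + value)/2.
Start at 0.
Step 1: sign = +, move right. Bounds: (0, +inf). Value = 1
Step 2: sign = -, move left. Bounds: (0, 1). Value = 1/2
Step 3: sign = +, move right. Bounds: (1/2, 1). Value = 3/4
The surreal number with sign expansion +-+ is 3/4.

3/4


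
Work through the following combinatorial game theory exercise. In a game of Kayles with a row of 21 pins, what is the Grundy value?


Kayles: a move removes 1 or 2 adjacent pins from a contiguous row.
Removing pins from a row of k leaves two independent rows (a, b) with a + b = k - 1 (one pin) or a + b = k - 2 (two pins); an end removal gives a = 0.
By Sprague-Grundy, G(k) = mex{ G(a) XOR G(b) } over all these splits. G(0) = 0.
G(1): splits (0,0):0^0=0 -> mex({0}) = 1
G(2): splits (0,1):0^1=1 (0,0):0^0=0 -> mex({0, 1}) = 2
G(3): splits (0,2):0^2=2 (1,1):1^1=0 (0,1):0^1=1 -> mex({0, 1, 2}) = 3
G(4): splits (0,3):0^3=3 (1,2):1^2=3 (0,2):0^2=2 (1,1):1^1=0 -> mex({0, 2, 3}) = 1
G(5): splits (0,4):0^1=1 (1,3):1^3=2 (2,2):2^2=0 (0,3):0^3=3 (1,2):1^2=3 -> mex({0, 1, 2, 3}) = 4
G(6) = mex({0, 1, 2, 4}) = 3
G(7) = mex({0, 1, 3, 4, 5}) = 2
G(8) = mex({0, 2, 3, 5, 6}) = 1
G(9) = mex({0, 1, 2, 3, 6, 7}) = 4
G(10) = mex({0, 1, 3, 4, 5, 7}) = 2
G(11) = mex({0, 1, 2, 3, 4, 5}) = 6
G(12) = mex({0, 1, 2, 3, 5, 6, 7}) = 4
G(13) = mex({0, 2, 3, 4, 6, 7}) = 1
G(14) = mex({0, 1, 4, 5, 6, 7}) = 2
G(15) = mex({0, 1, 2, 3, 4, 5, 6}) = 7
G(16) = mex({0, 2, 3, 5, 6, 7}) = 1
G(17) = mex({0, 1, 2, 3, 5, 6, 7}) = 4
G(18) = mex({0, 1, 2, 4, 5, 6}) = 3
G(19) = mex({0, 1, 3, 4, 5, 7}) = 2
G(20) = mex({0, 2, 3, 4, 5, 6, 7}) = 1
G(21) = mex({0, 1, 2, 3, 5, 6, 7}) = 4
Therefore G(21) = 4.

4


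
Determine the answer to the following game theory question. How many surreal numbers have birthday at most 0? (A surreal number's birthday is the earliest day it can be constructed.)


Day 0: {|} = 0 is born. Count = 1.
Day n: the number of surreal numbers born by day n is 2^(n+1) - 1.
By day 0: 2^1 - 1 = 1
By day 0: 1 surreal numbers.

1


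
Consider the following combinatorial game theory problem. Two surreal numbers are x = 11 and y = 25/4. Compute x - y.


x = 11, y = 25/4
Converting to common denominator: 4
x = 44/4, y = 25/4
x - y = 11 - 25/4 = 19/4

19/4


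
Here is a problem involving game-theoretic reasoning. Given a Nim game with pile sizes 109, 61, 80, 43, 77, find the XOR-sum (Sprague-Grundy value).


We need the XOR (exclusive or) of all pile sizes.
After XOR-ing pile 1 (size 109): 0 XOR 109 = 109
After XOR-ing pile 2 (size 61): 109 XOR 61 = 80
After XOR-ing pile 3 (size 80): 80 XOR 80 = 0
After XOR-ing pile 4 (size 43): 0 XOR 43 = 43
After XOR-ing pile 5 (size 77): 43 XOR 77 = 102
The Nim-value of this position is 102.

102


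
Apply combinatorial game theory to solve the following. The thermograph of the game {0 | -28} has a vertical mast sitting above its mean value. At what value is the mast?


Game = {0 | -28}, a switch {a | b} with numbers a > b.
Its thermograph has left wall a - t and right wall b + t, which meet at t = (a - b)/2, where both equal (a + b)/2. So the mast (mean value) is at (a + b)/2.
Mean = (0 + (-28))/2 = -28/2 = -14

-14


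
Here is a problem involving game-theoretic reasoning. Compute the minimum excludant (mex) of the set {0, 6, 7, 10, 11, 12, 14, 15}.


Set = {0, 6, 7, 10, 11, 12, 14, 15}
0 is in the set.
1 is NOT in the set. This is the mex.
mex = 1

1


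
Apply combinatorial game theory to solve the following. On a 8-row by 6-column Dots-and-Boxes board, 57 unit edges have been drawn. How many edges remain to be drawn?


Grid: 8 x 6 boxes, i.e. 9 rows and 7 columns of dots.
Horizontal edges: (rows + 1) * cols = 9 * 6 = 54
Vertical edges: rows * (cols + 1) = 8 * 7 = 56
Total edges: 54 + 56 = 110
Edges drawn: 57
Remaining: 110 - 57 = 53

53


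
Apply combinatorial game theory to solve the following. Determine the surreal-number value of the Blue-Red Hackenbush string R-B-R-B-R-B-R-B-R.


Edges (from ground): R-B-R-B-R-B-R-B-R
By Berlekamp's sign-expansion rule, a Blue-Red Hackenbush stalk has the value of the surreal number whose sign sequence is the edge sequence with B -> + and R -> -.
Sign sequence: -+-+-+-+-
Trace the sign expansion in the surreal number tree, starting from 0:
Edge 1: R (sign -) -> bounds (-inf, 0), value = -1
Edge 2: B (sign +) -> bounds (-1, 0), value = -1/2
Edge 3: R (sign -) -> bounds (-1, -1/2), value = -3/4
Edge 4: B (sign +) -> bounds (-3/4, -1/2), value = -5/8
Edge 5: R (sign -) -> bounds (-3/4, -5/8), value = -11/16
Edge 6: B (sign +) -> bounds (-11/16, -5/8), value = -21/32
Edge 7: R (sign -) -> bounds (-11/16, -21/32), value = -43/64
Edge 8: B (sign +) -> bounds (-43/64, -21/32), value = -85/128
Edge 9: R (sign -) -> bounds (-43/64, -85/128), value = -171/256
Game value = -171/256

-171/256


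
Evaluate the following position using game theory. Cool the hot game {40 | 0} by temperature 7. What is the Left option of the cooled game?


Original game: {40 | 0} (a switch {a | b} with a > b).
Cooling by t (for t below the temperature (a - b)/2 = 20) taxes each move by t: {a | b} cooled by t is {a - t | b + t}.
Cooling amount: t = 7
Cooled Left option: 40 - 7 = 33
Cooled Right option: 0 + 7 = 7
Cooled game: {33 | 7}
Left option = 33

33


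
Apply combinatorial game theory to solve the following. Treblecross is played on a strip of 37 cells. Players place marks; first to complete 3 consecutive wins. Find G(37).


Treblecross: place X on empty cells; 3-in-a-row wins.
Playing within two cells of an existing X lets the opponent win at once, so sensible play treats the cells i-2..i+2 around each X as dead. The player left with no safe cell loses, so this is a normal-play take-away game on strips of safe cells.
Placing X at cell i (0-indexed) of a strip of k safe cells leaves independent strips of sizes max(0, i-2) and max(0, k-i-3). Hence G(k) = mex{ G(max(0,i-2)) XOR G(max(0,k-i-3)) : 0 <= i < k }, with G(0) = 0.
G(1): splits (0,0):0^0=0 -> mex({0}) = 1
G(2): splits (0,0):0^0=0 -> mex({0}) = 1
G(3): splits (0,0):0^0=0 -> mex({0}) = 1
G(4): splits (0,1):0^1=1 (0,0):0^0=0 -> mex({0, 1}) = 2
G(5): splits (0,2):0^1=1 (0,1):0^1=1 (0,0):0^0=0 -> mex({0, 1}) = 2
G(6) = mex({1}) = 0
G(7) = mex({0, 1, 2}) = 3
G(8) = mex({0, 1, 2}) = 3
G(9) = mex({0, 2}) = 1
G(10) = mex({0, 2, 3}) = 1
G(11) = mex({0, 3}) = 1
G(12) = mex({1, 3}) = 0
G(13) = mex({0, 1, 2, 3}) = 4
G(14) = mex({0, 1, 2}) = 3
G(15) = mex({0, 1, 2}) = 3
G(16) = mex({0, 1, 2, 4}) = 3
G(17) = mex({0, 1, 3, 4}) = 2
G(18) = mex({0, 1, 3, 4}) = 2
G(19) = mex({0, 1, 3, 5}) = 2
G(20) = mex({0, 1, 2, 3, 5}) = 4
G(21) = mex({0, 1, 2, 3, 5}) = 4
G(22) = mex({1, 2, 6}) = 0
G(23) = mex({0, 1, 2, 3, 4, 6}) = 5
G(24) = mex({0, 1, 2, 3, 4}) = 5
G(25) = mex({0, 1, 3, 4, 7}) = 2
G(26) = mex({0, 1, 3, 4, 5, 7}) = 2
G(27) = mex({0, 1, 3, 5}) = 2
G(28) = mex({0, 1, 2, 5}) = 3
G(29) = mex({0, 1, 2, 4, 5, 6}) = 3
G(30) = mex({1, 2, 4, 6}) = 0
G(31) = mex({0, 1, 2, 3, 4, 6}) = 5
G(32) = mex({1, 2, 3, 4, 7}) = 0
G(33) = mex({0, 3, 7}) = 1
G(34) = mex({0, 2, 3, 5, 7}) = 1
G(35) = mex({0, 2, 3, 5, 6}) = 1
G(36) = mex({0, 1, 2, 5, 6}) = 3
G(37) = mex({0, 1, 2, 4, 5, 6}) = 3
Therefore G(37) = 3.

3
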